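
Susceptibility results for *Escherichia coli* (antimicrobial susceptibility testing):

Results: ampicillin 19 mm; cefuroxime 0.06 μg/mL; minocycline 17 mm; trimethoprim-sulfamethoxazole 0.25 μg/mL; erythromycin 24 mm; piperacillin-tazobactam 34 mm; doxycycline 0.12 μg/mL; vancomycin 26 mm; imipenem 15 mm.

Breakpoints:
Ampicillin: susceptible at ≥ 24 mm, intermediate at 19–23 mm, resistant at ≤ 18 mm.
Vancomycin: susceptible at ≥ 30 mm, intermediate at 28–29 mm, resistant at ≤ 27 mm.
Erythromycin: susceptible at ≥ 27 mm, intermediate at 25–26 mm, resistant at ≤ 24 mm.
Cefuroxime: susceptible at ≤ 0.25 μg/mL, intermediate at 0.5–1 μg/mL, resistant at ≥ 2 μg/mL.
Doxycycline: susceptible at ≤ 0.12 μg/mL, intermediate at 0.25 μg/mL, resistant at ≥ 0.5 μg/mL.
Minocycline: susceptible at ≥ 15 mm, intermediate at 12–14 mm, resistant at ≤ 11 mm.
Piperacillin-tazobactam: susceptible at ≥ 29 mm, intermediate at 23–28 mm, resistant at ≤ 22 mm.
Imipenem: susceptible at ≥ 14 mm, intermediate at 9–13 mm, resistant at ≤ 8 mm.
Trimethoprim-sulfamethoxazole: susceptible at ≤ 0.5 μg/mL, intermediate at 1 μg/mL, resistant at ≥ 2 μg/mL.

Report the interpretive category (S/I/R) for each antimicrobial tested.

Ampicillin 19 mm: in 19–23 mm → I
Cefuroxime 0.06 μg/mL: ≤ 0.25 μg/mL ⇒ susceptible
Minocycline: 17 mm is ≥ 15 mm — S
Trimethoprim-sulfamethoxazole (0.25 μg/mL) ≤ 0.5 μg/mL ⇒ S
Erythromycin (24 mm) ≤ 24 mm → Resistant
Piperacillin-tazobactam 34 mm: ≥ 29 mm ⇒ Susceptible
Doxycycline 0.12 μg/mL: ≤ 0.12 μg/mL ⇒ susceptible
Vancomycin 26 mm: ≤ 27 mm — resistant
Imipenem 15 mm: ≥ 14 mm → S

I, S, S, S, R, S, S, R, S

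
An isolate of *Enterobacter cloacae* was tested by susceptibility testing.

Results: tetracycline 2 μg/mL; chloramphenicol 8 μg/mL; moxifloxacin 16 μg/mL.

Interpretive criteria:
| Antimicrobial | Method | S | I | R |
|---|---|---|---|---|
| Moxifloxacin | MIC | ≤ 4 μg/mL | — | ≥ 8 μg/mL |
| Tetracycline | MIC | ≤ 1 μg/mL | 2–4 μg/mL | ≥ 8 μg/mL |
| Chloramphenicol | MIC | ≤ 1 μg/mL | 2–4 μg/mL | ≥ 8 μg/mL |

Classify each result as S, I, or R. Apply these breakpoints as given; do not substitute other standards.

I, R, R

Tetracycline: 2 μg/mL is in 2–4 μg/mL — Intermediate
Chloramphenicol 8 μg/mL: ≥ 8 μg/mL — Resistant
Moxifloxacin: 16 μg/mL is ≥ 8 μg/mL — R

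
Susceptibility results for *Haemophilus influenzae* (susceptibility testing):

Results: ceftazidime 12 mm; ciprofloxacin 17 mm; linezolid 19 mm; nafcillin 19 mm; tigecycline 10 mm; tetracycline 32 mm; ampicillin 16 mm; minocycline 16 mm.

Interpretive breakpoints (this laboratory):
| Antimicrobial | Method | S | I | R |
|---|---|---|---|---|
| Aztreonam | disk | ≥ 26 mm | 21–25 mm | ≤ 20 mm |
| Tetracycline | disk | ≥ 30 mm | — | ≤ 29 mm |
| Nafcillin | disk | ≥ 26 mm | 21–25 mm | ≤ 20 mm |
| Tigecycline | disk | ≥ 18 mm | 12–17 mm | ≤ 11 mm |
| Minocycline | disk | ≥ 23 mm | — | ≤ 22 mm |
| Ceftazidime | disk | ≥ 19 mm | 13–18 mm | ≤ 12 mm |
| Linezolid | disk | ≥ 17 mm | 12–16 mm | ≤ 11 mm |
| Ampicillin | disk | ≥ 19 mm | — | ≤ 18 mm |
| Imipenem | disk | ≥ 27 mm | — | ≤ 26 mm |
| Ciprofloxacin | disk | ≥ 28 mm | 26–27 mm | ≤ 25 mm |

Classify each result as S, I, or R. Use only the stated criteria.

Ceftazidime (12 mm) ≤ 12 mm — resistant
Ciprofloxacin 17 mm: ≤ 25 mm — R
Linezolid (19 mm) ≥ 17 mm — S
Nafcillin (19 mm) ≤ 20 mm ⇒ Resistant
Tigecycline: 10 mm is ≤ 11 mm — Resistant
Tetracycline (32 mm) ≥ 30 mm → S
Ampicillin (16 mm) ≤ 18 mm — Resistant
Minocycline 16 mm: ≤ 22 mm ⇒ Resistant

R, R, S, R, R, S, R, R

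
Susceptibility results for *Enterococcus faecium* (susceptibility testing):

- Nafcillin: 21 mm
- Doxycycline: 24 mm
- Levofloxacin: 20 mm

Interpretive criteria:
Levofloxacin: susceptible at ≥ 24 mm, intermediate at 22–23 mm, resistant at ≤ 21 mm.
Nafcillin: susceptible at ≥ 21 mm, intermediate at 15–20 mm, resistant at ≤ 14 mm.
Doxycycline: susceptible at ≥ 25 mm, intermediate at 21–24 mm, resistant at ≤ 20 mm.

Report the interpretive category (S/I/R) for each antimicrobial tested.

Nafcillin (21 mm) ≥ 21 mm — S
Doxycycline (24 mm) in 21–24 mm — Intermediate
Levofloxacin: 20 mm is ≤ 21 mm — resistant

S, I, R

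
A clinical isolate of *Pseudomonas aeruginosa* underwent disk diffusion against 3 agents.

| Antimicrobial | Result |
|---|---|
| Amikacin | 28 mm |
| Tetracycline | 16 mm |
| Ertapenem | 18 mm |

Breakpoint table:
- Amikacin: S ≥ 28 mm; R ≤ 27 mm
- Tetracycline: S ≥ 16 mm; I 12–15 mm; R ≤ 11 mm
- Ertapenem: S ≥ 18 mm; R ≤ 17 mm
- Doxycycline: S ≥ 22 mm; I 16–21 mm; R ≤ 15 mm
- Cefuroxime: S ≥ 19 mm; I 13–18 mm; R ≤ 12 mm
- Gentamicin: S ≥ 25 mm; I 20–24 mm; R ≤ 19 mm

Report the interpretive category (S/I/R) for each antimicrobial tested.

Amikacin 28 mm: ≥ 28 mm — Susceptible
Tetracycline 16 mm: ≥ 16 mm ⇒ susceptible
Ertapenem (18 mm) ≥ 18 mm — susceptible

S, S, S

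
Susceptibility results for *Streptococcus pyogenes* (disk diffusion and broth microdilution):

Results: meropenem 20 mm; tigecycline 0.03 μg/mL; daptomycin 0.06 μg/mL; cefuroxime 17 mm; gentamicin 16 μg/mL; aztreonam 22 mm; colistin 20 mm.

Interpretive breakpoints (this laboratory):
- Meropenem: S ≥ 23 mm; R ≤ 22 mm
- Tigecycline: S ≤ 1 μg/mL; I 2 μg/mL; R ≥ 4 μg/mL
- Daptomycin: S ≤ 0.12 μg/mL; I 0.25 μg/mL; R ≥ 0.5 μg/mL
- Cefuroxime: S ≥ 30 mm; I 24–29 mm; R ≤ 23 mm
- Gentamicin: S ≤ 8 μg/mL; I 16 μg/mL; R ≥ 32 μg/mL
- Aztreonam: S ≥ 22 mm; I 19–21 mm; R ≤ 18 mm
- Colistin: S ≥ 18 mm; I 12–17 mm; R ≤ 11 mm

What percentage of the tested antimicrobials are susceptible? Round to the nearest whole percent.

Meropenem 20 mm: ≤ 22 mm ⇒ resistant
Tigecycline: 0.03 μg/mL is ≤ 1 μg/mL — Susceptible
Daptomycin 0.06 μg/mL: ≤ 0.12 μg/mL → Susceptible
Cefuroxime 17 mm: ≤ 23 mm — Resistant
Gentamicin 16 μg/mL: = 16 μg/mL ⇒ intermediate
Aztreonam (22 mm) ≥ 22 mm → Susceptible
Colistin: 20 mm is ≥ 18 mm — S
Susceptible: 4/7

57%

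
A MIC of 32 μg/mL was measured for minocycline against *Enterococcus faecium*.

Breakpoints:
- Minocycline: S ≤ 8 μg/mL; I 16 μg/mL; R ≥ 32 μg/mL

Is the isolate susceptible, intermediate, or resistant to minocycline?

Minocycline 32 μg/mL: ≥ 32 μg/mL ⇒ R

Resistant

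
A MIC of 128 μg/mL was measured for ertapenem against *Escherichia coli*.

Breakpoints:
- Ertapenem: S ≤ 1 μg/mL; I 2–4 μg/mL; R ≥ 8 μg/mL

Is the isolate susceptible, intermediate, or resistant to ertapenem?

R

Ertapenem: 128 μg/mL is ≥ 8 μg/mL → Resistant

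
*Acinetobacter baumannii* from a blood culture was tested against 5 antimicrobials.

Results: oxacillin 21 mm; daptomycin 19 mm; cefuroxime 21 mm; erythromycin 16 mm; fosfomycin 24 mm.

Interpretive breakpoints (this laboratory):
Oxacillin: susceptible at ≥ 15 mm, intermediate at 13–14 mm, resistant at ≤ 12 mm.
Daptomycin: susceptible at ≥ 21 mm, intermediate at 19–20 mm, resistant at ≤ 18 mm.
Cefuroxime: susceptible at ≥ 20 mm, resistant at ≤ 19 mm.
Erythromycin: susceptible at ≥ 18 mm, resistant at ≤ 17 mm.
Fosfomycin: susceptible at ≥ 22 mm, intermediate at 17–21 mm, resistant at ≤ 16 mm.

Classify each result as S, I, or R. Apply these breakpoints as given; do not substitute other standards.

S, I, S, R, S

Oxacillin (21 mm) ≥ 15 mm — S
Daptomycin: 19 mm is in 19–20 mm — intermediate
Cefuroxime: 21 mm is ≥ 20 mm ⇒ S
Erythromycin (16 mm) ≤ 17 mm → R
Fosfomycin: 24 mm is ≥ 22 mm ⇒ Susceptible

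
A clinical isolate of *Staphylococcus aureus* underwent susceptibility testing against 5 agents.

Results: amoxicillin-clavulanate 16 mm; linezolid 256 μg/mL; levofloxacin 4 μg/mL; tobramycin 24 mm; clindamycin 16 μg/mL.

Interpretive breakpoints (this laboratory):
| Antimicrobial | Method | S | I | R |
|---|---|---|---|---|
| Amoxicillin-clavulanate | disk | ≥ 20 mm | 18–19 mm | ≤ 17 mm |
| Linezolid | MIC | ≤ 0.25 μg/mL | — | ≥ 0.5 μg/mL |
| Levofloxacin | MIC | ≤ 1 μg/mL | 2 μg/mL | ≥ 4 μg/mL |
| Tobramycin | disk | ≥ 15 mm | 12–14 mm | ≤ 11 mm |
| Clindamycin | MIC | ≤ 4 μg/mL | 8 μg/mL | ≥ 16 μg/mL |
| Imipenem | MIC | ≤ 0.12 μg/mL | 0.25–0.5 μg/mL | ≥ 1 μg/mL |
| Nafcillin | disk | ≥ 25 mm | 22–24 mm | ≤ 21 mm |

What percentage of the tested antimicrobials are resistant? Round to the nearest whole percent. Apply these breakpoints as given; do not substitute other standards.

Amoxicillin-clavulanate 16 mm: ≤ 17 mm ⇒ R
Linezolid 256 μg/mL: ≥ 0.5 μg/mL → Resistant
Levofloxacin (4 μg/mL) ≥ 4 μg/mL ⇒ resistant
Tobramycin 24 mm: ≥ 15 mm ⇒ susceptible
Clindamycin: 16 μg/mL is ≥ 16 μg/mL → resistant
Resistant: 4/5

80%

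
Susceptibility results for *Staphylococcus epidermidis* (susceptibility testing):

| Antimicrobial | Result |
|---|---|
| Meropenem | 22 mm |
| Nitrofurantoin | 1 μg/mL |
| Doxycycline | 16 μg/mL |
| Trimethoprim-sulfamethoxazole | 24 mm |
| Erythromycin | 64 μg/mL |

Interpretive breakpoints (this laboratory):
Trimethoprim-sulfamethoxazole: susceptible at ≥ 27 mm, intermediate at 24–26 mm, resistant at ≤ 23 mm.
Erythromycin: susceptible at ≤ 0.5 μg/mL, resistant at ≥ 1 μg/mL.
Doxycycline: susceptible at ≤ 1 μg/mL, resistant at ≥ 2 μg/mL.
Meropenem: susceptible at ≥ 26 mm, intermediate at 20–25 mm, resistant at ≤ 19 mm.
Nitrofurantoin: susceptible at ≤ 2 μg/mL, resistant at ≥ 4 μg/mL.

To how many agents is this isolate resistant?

2

Meropenem 22 mm: in 20–25 mm → Intermediate
Nitrofurantoin (1 μg/mL) ≤ 2 μg/mL — S
Doxycycline 16 μg/mL: ≥ 2 μg/mL ⇒ resistant
Trimethoprim-sulfamethoxazole 24 mm: in 24–26 mm → I
Erythromycin 64 μg/mL: ≥ 1 μg/mL → resistant
Resistant: 2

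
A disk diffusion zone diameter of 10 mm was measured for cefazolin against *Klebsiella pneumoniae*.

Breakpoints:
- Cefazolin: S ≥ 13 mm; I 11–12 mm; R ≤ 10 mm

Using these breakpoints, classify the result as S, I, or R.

Cefazolin 10 mm: ≤ 10 mm → Resistant

Resistant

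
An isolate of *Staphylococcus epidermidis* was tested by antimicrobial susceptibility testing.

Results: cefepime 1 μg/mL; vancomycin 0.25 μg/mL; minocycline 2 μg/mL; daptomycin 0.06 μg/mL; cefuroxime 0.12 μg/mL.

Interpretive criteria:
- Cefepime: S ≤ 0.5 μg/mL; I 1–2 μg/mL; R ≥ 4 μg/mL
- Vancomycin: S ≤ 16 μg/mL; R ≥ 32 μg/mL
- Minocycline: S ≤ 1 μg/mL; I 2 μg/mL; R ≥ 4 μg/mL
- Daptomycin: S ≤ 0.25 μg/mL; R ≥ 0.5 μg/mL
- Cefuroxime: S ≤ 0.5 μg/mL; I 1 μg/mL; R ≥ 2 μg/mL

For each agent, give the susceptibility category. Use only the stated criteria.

I, S, I, S, S

Cefepime: 1 μg/mL is in 1–2 μg/mL → Intermediate
Vancomycin (0.25 μg/mL) ≤ 16 μg/mL — S
Minocycline (2 μg/mL) = 2 μg/mL ⇒ I
Daptomycin: 0.06 μg/mL is ≤ 0.25 μg/mL — S
Cefuroxime 0.12 μg/mL: ≤ 0.5 μg/mL → S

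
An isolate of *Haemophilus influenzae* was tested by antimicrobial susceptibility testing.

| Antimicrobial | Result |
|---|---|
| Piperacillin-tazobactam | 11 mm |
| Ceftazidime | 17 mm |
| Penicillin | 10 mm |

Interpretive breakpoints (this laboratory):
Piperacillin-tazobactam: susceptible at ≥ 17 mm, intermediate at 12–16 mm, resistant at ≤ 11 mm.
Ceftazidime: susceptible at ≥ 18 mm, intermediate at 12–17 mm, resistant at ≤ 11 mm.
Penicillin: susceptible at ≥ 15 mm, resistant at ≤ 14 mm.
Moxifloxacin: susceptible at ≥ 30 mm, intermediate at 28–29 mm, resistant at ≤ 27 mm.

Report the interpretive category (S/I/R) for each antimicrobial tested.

Piperacillin-tazobactam: 11 mm is ≤ 11 mm → Resistant
Ceftazidime (17 mm) in 12–17 mm — intermediate
Penicillin 10 mm: ≤ 14 mm — resistant

R, I, R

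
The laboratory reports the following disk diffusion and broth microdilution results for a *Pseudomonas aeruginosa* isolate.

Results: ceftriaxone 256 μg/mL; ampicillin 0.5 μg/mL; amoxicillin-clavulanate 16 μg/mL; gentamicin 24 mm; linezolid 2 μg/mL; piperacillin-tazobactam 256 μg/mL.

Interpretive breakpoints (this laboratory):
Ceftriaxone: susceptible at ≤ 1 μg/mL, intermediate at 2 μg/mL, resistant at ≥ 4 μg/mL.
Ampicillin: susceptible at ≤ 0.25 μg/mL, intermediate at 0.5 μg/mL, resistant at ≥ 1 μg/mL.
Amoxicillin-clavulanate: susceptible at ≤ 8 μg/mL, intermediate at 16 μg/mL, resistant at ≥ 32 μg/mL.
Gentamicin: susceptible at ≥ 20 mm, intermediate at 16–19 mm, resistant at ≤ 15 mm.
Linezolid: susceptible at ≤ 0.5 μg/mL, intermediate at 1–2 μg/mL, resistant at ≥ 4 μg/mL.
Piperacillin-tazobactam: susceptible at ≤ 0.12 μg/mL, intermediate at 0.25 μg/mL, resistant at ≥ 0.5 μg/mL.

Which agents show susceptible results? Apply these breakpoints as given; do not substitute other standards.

gentamicin

Ceftriaxone (256 μg/mL) ≥ 4 μg/mL — Resistant
Ampicillin (0.5 μg/mL) = 0.5 μg/mL ⇒ Intermediate
Amoxicillin-clavulanate 16 μg/mL: = 16 μg/mL → intermediate
Gentamicin (24 mm) ≥ 20 mm ⇒ S
Linezolid: 2 μg/mL is in 1–2 μg/mL — Intermediate
Piperacillin-tazobactam (256 μg/mL) ≥ 0.5 μg/mL ⇒ resistant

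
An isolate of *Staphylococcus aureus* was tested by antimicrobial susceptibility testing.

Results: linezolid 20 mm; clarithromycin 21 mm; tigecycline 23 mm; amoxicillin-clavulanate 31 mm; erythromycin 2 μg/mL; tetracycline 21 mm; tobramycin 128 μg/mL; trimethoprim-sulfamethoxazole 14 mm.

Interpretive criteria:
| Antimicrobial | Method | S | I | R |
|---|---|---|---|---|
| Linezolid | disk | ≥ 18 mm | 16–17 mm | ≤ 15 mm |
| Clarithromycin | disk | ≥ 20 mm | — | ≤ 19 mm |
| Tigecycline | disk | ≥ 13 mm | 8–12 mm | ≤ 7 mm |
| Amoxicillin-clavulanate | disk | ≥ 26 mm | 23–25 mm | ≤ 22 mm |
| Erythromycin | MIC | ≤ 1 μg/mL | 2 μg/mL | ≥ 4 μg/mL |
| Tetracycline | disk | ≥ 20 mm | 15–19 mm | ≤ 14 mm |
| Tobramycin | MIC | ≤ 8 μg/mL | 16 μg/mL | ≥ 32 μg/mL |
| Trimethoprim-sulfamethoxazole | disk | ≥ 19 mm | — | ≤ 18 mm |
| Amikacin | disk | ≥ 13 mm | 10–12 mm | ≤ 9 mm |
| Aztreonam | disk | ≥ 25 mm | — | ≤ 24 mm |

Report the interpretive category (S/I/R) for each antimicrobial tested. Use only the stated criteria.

S, S, S, S, I, S, R, R

Linezolid: 20 mm is ≥ 18 mm — susceptible
Clarithromycin (21 mm) ≥ 20 mm ⇒ Susceptible
Tigecycline 23 mm: ≥ 13 mm ⇒ susceptible
Amoxicillin-clavulanate 31 mm: ≥ 26 mm — S
Erythromycin: 2 μg/mL is = 2 μg/mL — I
Tetracycline (21 mm) ≥ 20 mm — Susceptible
Tobramycin (128 μg/mL) ≥ 32 μg/mL — Resistant
Trimethoprim-sulfamethoxazole (14 mm) ≤ 18 mm — R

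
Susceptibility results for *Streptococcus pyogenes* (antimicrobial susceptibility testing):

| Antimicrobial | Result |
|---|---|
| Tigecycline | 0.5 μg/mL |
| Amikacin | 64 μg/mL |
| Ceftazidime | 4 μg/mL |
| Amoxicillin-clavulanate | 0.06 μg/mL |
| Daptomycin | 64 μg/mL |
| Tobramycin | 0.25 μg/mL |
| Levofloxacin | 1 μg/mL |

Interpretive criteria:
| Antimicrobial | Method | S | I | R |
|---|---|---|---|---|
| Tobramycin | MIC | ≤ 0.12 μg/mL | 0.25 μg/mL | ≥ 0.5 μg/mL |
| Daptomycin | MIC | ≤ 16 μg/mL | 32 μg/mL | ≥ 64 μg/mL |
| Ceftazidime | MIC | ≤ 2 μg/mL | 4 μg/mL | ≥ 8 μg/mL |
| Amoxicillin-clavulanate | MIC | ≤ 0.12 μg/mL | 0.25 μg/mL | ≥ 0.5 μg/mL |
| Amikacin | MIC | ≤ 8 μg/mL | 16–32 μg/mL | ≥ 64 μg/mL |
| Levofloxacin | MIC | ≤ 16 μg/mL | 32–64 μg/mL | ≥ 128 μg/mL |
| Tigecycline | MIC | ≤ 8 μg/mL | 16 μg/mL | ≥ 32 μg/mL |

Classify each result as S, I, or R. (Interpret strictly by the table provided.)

S, R, I, S, R, I, S

Tigecycline (0.5 μg/mL) ≤ 8 μg/mL — Susceptible
Amikacin (64 μg/mL) ≥ 64 μg/mL ⇒ R
Ceftazidime 4 μg/mL: = 4 μg/mL — Intermediate
Amoxicillin-clavulanate 0.06 μg/mL: ≤ 0.12 μg/mL ⇒ Susceptible
Daptomycin (64 μg/mL) ≥ 64 μg/mL ⇒ R
Tobramycin (0.25 μg/mL) = 0.25 μg/mL → intermediate
Levofloxacin: 1 μg/mL is ≤ 16 μg/mL ⇒ Susceptible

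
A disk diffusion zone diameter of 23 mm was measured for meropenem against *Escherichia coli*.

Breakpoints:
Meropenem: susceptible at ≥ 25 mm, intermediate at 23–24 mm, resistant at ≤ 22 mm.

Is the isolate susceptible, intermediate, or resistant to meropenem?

Intermediate

Meropenem: 23 mm is in 23–24 mm → Intermediate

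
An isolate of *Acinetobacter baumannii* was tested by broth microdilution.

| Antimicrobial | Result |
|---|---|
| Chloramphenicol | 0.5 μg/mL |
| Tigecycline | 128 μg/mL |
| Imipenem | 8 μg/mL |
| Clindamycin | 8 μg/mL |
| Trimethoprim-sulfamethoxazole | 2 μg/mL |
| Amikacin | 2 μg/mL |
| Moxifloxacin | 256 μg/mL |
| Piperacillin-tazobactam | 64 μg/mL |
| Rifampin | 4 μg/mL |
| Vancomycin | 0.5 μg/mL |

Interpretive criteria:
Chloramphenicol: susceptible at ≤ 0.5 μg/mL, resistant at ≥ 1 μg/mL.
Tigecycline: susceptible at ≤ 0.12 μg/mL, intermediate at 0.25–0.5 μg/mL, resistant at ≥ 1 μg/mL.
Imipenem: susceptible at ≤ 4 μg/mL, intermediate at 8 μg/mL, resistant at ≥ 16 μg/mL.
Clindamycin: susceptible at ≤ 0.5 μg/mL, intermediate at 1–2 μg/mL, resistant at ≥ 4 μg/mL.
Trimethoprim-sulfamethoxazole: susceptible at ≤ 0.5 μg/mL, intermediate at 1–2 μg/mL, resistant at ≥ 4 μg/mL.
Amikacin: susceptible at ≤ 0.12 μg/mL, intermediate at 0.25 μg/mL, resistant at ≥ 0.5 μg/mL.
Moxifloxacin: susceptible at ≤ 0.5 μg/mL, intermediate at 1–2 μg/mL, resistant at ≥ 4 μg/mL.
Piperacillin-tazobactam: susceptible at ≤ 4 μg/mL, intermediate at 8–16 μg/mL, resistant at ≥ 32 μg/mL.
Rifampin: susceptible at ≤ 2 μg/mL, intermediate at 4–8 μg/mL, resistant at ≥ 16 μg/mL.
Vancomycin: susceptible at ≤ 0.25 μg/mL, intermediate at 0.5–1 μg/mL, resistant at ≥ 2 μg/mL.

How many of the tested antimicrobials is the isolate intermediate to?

Chloramphenicol 0.5 μg/mL: ≤ 0.5 μg/mL ⇒ S
Tigecycline (128 μg/mL) ≥ 1 μg/mL — Resistant
Imipenem: 8 μg/mL is = 8 μg/mL ⇒ Intermediate
Clindamycin 8 μg/mL: ≥ 4 μg/mL → R
Trimethoprim-sulfamethoxazole 2 μg/mL: in 1–2 μg/mL — Intermediate
Amikacin 2 μg/mL: ≥ 0.5 μg/mL → resistant
Moxifloxacin: 256 μg/mL is ≥ 4 μg/mL → Resistant
Piperacillin-tazobactam 64 μg/mL: ≥ 32 μg/mL ⇒ R
Rifampin: 4 μg/mL is in 4–8 μg/mL → intermediate
Vancomycin (0.5 μg/mL) in 0.5–1 μg/mL — intermediate
Intermediate: 4

4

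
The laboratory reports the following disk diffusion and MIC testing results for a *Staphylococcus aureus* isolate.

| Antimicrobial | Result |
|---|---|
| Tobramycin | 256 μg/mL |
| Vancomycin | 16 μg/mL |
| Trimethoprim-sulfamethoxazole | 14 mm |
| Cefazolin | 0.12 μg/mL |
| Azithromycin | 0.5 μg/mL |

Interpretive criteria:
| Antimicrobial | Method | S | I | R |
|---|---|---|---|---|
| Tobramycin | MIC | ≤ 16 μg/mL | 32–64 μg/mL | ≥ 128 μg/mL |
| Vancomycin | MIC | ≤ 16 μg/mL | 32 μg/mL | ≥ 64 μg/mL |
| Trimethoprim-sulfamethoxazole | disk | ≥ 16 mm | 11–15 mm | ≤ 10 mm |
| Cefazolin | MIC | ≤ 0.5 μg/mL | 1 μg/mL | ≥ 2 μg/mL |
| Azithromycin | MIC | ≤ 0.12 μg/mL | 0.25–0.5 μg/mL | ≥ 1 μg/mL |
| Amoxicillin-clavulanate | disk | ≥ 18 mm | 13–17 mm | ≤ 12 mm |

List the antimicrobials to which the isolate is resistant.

tobramycin

Tobramycin (256 μg/mL) ≥ 128 μg/mL → R
Vancomycin (16 μg/mL) ≤ 16 μg/mL ⇒ susceptible
Trimethoprim-sulfamethoxazole (14 mm) in 11–15 mm — I
Cefazolin (0.12 μg/mL) ≤ 0.5 μg/mL ⇒ susceptible
Azithromycin: 0.5 μg/mL is in 0.25–0.5 μg/mL → I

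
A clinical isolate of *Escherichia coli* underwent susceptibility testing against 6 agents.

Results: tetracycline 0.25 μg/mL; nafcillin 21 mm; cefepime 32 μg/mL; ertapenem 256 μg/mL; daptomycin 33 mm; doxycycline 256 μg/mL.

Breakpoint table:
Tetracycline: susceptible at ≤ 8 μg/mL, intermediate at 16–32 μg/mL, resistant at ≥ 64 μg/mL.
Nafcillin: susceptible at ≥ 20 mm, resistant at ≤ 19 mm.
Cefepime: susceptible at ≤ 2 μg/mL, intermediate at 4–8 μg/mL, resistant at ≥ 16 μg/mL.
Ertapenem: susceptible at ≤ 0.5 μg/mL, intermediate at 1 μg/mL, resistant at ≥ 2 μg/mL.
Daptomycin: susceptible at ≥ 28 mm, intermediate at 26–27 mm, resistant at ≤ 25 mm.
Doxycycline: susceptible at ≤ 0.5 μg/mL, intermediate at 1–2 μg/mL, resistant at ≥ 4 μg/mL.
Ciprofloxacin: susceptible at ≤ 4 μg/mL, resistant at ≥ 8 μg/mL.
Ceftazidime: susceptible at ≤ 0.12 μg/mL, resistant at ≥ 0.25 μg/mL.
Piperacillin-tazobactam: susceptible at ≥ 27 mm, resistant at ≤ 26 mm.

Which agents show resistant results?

cefepime, ertapenem, doxycycline

Tetracycline (0.25 μg/mL) ≤ 8 μg/mL → Susceptible
Nafcillin: 21 mm is ≥ 20 mm → S
Cefepime (32 μg/mL) ≥ 16 μg/mL → R
Ertapenem: 256 μg/mL is ≥ 2 μg/mL → resistant
Daptomycin (33 mm) ≥ 28 mm ⇒ susceptible
Doxycycline (256 μg/mL) ≥ 4 μg/mL ⇒ resistant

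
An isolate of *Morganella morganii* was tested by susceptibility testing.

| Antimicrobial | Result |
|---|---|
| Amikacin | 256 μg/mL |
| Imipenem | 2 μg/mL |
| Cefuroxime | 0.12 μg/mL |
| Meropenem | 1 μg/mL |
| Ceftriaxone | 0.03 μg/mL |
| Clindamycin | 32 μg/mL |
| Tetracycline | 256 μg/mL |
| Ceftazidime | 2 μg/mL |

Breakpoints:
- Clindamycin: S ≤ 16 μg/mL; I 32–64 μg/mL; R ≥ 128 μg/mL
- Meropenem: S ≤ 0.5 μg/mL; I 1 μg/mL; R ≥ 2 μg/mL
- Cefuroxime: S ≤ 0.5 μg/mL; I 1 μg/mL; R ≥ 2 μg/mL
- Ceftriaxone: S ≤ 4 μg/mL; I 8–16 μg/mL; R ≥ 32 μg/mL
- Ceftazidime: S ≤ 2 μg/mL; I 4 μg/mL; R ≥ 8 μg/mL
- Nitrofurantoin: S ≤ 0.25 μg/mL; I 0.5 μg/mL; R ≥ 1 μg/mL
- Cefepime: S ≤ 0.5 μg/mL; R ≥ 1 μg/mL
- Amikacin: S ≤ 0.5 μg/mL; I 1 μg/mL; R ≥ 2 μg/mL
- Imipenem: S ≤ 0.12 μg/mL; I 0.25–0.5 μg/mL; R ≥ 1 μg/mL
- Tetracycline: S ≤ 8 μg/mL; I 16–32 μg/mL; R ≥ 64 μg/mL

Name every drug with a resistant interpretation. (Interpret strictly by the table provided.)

Amikacin: 256 μg/mL is ≥ 2 μg/mL ⇒ Resistant
Imipenem (2 μg/mL) ≥ 1 μg/mL → R
Cefuroxime: 0.12 μg/mL is ≤ 0.5 μg/mL — susceptible
Meropenem 1 μg/mL: = 1 μg/mL → I
Ceftriaxone 0.03 μg/mL: ≤ 4 μg/mL — S
Clindamycin 32 μg/mL: in 32–64 μg/mL ⇒ intermediate
Tetracycline (256 μg/mL) ≥ 64 μg/mL — Resistant
Ceftazidime: 2 μg/mL is ≤ 2 μg/mL ⇒ susceptible

amikacin, imipenem, tetracycline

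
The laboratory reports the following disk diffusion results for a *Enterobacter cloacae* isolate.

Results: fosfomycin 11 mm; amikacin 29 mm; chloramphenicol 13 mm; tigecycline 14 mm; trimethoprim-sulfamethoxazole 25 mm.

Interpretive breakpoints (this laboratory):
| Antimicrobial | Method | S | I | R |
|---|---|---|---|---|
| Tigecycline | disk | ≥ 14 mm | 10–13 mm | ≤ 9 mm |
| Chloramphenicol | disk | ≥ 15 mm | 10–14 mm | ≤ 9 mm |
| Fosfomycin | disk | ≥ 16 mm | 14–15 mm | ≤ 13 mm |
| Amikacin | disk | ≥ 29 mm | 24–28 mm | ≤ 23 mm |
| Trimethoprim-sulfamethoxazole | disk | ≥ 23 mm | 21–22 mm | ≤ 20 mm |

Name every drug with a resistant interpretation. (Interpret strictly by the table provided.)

fosfomycin

Fosfomycin: 11 mm is ≤ 13 mm → R
Amikacin (29 mm) ≥ 29 mm — susceptible
Chloramphenicol: 13 mm is in 10–14 mm → intermediate
Tigecycline 14 mm: ≥ 14 mm — Susceptible
Trimethoprim-sulfamethoxazole: 25 mm is ≥ 23 mm ⇒ Susceptible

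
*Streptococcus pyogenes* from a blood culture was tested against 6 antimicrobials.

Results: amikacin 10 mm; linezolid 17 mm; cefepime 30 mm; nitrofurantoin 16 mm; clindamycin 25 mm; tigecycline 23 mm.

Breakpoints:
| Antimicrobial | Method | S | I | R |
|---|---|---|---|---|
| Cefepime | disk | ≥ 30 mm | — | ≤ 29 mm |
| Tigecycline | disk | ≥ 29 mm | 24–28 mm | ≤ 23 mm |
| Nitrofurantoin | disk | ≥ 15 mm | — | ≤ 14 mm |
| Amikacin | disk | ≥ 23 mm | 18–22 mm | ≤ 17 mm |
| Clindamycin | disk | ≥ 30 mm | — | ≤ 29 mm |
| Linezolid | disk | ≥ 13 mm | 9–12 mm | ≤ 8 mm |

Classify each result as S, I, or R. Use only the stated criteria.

R, S, S, S, R, R

Amikacin 10 mm: ≤ 17 mm ⇒ resistant
Linezolid (17 mm) ≥ 13 mm — Susceptible
Cefepime (30 mm) ≥ 30 mm — S
Nitrofurantoin (16 mm) ≥ 15 mm → S
Clindamycin (25 mm) ≤ 29 mm ⇒ Resistant
Tigecycline (23 mm) ≤ 23 mm → resistant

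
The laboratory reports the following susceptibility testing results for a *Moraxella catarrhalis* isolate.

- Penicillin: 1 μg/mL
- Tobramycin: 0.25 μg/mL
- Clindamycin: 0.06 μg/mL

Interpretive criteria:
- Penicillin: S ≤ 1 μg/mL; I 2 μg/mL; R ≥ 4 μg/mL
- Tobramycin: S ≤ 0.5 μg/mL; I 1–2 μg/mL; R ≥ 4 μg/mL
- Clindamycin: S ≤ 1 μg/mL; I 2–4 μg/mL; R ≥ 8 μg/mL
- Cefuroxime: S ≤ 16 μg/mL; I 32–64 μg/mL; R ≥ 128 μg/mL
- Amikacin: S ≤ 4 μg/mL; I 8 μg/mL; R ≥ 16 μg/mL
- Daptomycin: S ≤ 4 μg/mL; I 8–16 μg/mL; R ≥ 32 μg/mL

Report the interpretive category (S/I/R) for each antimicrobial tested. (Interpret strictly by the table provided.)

S, S, S

Penicillin 1 μg/mL: ≤ 1 μg/mL → Susceptible
Tobramycin (0.25 μg/mL) ≤ 0.5 μg/mL ⇒ S
Clindamycin (0.06 μg/mL) ≤ 1 μg/mL — susceptible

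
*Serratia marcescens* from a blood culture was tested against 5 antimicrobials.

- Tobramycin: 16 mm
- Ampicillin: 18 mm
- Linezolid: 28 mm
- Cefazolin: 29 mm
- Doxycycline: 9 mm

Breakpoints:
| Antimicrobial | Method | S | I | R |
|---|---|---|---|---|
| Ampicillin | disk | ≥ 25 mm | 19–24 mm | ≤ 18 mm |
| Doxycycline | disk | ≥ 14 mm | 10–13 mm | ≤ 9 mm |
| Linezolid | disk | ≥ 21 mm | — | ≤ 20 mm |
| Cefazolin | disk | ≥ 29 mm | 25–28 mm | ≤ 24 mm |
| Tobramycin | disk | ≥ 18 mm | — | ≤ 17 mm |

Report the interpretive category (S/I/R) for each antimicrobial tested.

Tobramycin (16 mm) ≤ 17 mm → R
Ampicillin 18 mm: ≤ 18 mm ⇒ resistant
Linezolid: 28 mm is ≥ 21 mm → susceptible
Cefazolin 29 mm: ≥ 29 mm ⇒ Susceptible
Doxycycline 9 mm: ≤ 9 mm — Resistant

R, R, S, S, R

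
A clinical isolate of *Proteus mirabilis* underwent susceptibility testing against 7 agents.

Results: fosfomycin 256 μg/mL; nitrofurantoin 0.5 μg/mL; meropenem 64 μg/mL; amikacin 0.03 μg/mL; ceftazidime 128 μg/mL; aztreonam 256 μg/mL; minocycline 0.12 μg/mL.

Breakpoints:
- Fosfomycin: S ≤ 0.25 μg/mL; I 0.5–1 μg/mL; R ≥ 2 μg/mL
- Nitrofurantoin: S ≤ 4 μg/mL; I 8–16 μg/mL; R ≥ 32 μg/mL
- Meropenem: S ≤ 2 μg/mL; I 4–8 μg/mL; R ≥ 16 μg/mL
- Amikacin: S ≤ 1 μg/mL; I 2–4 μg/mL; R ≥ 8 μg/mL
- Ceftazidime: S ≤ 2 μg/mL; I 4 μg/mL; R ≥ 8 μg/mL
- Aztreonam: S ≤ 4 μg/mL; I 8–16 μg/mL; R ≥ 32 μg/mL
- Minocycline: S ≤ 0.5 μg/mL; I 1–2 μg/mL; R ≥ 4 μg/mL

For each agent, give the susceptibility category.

R, S, R, S, R, R, S

Fosfomycin (256 μg/mL) ≥ 2 μg/mL ⇒ Resistant
Nitrofurantoin (0.5 μg/mL) ≤ 4 μg/mL ⇒ susceptible
Meropenem: 64 μg/mL is ≥ 16 μg/mL — Resistant
Amikacin 0.03 μg/mL: ≤ 1 μg/mL — Susceptible
Ceftazidime (128 μg/mL) ≥ 8 μg/mL — Resistant
Aztreonam 256 μg/mL: ≥ 32 μg/mL ⇒ Resistant
Minocycline: 0.12 μg/mL is ≤ 0.5 μg/mL → susceptible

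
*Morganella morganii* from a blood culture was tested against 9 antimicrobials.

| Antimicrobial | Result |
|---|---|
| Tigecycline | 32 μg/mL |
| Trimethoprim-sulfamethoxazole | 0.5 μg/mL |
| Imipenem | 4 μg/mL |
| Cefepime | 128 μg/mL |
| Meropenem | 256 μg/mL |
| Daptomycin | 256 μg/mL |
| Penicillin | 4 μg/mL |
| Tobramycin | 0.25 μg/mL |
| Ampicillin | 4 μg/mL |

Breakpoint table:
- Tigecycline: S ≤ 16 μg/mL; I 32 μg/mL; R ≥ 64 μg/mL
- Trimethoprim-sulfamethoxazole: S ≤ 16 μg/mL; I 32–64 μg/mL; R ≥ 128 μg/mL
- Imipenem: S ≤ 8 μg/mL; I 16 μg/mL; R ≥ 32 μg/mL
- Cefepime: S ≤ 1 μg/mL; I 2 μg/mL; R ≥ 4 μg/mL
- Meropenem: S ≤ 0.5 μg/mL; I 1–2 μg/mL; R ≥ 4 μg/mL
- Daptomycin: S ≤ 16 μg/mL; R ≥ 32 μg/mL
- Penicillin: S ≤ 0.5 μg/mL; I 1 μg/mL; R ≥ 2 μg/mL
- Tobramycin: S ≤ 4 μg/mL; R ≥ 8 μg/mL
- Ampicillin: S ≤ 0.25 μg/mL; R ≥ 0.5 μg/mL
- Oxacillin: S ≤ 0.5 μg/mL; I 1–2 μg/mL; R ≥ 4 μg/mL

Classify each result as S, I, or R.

Tigecycline: 32 μg/mL is = 32 μg/mL ⇒ I
Trimethoprim-sulfamethoxazole (0.5 μg/mL) ≤ 16 μg/mL ⇒ susceptible
Imipenem 4 μg/mL: ≤ 8 μg/mL ⇒ Susceptible
Cefepime (128 μg/mL) ≥ 4 μg/mL → R
Meropenem: 256 μg/mL is ≥ 4 μg/mL — Resistant
Daptomycin: 256 μg/mL is ≥ 32 μg/mL ⇒ R
Penicillin (4 μg/mL) ≥ 2 μg/mL → R
Tobramycin: 0.25 μg/mL is ≤ 4 μg/mL ⇒ susceptible
Ampicillin: 4 μg/mL is ≥ 0.5 μg/mL → Resistant

I, S, S, R, R, R, R, S, R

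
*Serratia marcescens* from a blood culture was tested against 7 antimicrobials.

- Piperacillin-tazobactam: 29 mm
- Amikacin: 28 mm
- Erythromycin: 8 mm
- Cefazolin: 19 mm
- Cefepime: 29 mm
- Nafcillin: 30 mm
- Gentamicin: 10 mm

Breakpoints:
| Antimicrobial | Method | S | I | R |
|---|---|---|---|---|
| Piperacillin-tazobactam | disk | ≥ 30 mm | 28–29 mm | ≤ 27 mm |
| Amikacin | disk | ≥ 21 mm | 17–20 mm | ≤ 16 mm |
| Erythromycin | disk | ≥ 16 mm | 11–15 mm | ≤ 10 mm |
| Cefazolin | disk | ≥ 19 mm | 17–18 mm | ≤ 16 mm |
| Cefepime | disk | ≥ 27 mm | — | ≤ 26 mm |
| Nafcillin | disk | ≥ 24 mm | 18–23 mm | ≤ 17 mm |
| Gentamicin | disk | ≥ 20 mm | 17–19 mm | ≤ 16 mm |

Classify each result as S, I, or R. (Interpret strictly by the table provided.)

I, S, R, S, S, S, R

Piperacillin-tazobactam: 29 mm is in 28–29 mm — I
Amikacin 28 mm: ≥ 21 mm — S
Erythromycin (8 mm) ≤ 10 mm ⇒ R
Cefazolin: 19 mm is ≥ 19 mm ⇒ Susceptible
Cefepime (29 mm) ≥ 27 mm ⇒ S
Nafcillin 30 mm: ≥ 24 mm ⇒ susceptible
Gentamicin (10 mm) ≤ 16 mm → Resistant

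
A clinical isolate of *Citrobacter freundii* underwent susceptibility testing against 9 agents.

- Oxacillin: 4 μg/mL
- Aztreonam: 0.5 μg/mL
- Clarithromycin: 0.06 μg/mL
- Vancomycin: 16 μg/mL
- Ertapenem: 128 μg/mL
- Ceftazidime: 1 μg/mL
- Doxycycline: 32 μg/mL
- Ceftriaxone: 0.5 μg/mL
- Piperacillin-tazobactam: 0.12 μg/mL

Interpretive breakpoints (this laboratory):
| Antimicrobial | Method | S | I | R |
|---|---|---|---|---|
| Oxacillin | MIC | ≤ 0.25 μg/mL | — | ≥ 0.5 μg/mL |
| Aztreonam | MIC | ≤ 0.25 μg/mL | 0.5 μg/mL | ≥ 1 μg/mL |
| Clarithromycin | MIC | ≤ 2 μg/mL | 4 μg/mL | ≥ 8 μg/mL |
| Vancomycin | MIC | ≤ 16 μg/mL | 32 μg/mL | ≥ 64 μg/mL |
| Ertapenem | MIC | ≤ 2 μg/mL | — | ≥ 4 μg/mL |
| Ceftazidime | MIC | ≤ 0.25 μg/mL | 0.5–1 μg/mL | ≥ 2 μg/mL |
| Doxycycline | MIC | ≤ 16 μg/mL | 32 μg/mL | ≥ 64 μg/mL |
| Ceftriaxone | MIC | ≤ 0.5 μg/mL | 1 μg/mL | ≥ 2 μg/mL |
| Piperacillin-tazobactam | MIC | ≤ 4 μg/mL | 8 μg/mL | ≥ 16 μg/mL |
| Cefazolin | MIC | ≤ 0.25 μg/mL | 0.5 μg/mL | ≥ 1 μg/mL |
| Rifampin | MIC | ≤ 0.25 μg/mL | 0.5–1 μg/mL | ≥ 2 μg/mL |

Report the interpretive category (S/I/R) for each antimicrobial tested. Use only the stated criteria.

Oxacillin (4 μg/mL) ≥ 0.5 μg/mL — resistant
Aztreonam: 0.5 μg/mL is = 0.5 μg/mL — intermediate
Clarithromycin: 0.06 μg/mL is ≤ 2 μg/mL — S
Vancomycin: 16 μg/mL is ≤ 16 μg/mL ⇒ Susceptible
Ertapenem 128 μg/mL: ≥ 4 μg/mL → R
Ceftazidime: 1 μg/mL is in 0.5–1 μg/mL — intermediate
Doxycycline: 32 μg/mL is = 32 μg/mL → intermediate
Ceftriaxone 0.5 μg/mL: ≤ 0.5 μg/mL — susceptible
Piperacillin-tazobactam: 0.12 μg/mL is ≤ 4 μg/mL → susceptible

R, I, S, S, R, I, I, S, S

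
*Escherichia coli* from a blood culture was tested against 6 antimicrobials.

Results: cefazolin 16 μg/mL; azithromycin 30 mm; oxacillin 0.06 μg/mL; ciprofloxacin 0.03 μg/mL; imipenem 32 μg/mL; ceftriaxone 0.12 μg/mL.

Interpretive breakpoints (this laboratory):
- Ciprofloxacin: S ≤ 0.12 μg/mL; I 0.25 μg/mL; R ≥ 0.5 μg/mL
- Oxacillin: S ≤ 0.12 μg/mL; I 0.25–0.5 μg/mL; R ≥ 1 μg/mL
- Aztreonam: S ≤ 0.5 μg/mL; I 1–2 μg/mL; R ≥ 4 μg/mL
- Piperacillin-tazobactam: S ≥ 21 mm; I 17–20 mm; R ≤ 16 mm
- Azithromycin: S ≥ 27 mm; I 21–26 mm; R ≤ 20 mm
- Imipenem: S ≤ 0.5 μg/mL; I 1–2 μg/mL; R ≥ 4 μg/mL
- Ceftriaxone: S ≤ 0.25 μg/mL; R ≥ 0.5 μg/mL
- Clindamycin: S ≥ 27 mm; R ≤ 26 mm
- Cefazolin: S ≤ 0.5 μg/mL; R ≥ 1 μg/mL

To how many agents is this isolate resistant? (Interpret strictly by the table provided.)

Cefazolin (16 μg/mL) ≥ 1 μg/mL ⇒ R
Azithromycin 30 mm: ≥ 27 mm → susceptible
Oxacillin (0.06 μg/mL) ≤ 0.12 μg/mL → S
Ciprofloxacin (0.03 μg/mL) ≤ 0.12 μg/mL — susceptible
Imipenem: 32 μg/mL is ≥ 4 μg/mL — Resistant
Ceftriaxone (0.12 μg/mL) ≤ 0.25 μg/mL → S
Resistant: 2

2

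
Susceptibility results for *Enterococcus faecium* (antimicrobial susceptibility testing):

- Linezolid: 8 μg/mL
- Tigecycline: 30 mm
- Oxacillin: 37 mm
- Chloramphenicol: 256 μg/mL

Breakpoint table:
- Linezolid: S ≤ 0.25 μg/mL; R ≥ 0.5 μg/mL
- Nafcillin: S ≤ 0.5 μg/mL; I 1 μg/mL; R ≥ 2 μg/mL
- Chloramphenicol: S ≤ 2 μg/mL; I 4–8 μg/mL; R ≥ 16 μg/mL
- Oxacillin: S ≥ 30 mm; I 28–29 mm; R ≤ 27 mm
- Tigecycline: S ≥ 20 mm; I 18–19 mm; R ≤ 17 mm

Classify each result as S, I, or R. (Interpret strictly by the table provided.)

Linezolid (8 μg/mL) ≥ 0.5 μg/mL ⇒ resistant
Tigecycline (30 mm) ≥ 20 mm — susceptible
Oxacillin 37 mm: ≥ 30 mm → susceptible
Chloramphenicol: 256 μg/mL is ≥ 16 μg/mL — Resistant

R, S, S, R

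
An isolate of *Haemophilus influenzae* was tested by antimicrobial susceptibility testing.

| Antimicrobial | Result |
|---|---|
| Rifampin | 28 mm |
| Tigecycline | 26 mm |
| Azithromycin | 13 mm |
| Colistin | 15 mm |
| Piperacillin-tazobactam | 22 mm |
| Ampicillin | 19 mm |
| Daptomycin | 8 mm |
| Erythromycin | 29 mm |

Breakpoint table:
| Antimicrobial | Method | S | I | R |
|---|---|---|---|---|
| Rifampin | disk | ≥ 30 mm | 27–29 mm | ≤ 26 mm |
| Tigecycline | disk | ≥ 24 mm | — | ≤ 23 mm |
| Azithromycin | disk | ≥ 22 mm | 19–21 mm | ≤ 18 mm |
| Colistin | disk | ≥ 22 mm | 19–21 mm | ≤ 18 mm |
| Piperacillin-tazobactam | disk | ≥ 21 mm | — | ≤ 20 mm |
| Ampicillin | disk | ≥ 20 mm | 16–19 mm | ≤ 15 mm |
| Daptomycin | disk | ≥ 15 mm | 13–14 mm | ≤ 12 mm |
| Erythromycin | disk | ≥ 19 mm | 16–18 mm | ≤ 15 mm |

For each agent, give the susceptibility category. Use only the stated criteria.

Rifampin: 28 mm is in 27–29 mm → Intermediate
Tigecycline 26 mm: ≥ 24 mm — susceptible
Azithromycin (13 mm) ≤ 18 mm — Resistant
Colistin (15 mm) ≤ 18 mm ⇒ R
Piperacillin-tazobactam 22 mm: ≥ 21 mm ⇒ S
Ampicillin (19 mm) in 16–19 mm ⇒ I
Daptomycin (8 mm) ≤ 12 mm → resistant
Erythromycin (29 mm) ≥ 19 mm — susceptible

I, S, R, R, S, I, R, S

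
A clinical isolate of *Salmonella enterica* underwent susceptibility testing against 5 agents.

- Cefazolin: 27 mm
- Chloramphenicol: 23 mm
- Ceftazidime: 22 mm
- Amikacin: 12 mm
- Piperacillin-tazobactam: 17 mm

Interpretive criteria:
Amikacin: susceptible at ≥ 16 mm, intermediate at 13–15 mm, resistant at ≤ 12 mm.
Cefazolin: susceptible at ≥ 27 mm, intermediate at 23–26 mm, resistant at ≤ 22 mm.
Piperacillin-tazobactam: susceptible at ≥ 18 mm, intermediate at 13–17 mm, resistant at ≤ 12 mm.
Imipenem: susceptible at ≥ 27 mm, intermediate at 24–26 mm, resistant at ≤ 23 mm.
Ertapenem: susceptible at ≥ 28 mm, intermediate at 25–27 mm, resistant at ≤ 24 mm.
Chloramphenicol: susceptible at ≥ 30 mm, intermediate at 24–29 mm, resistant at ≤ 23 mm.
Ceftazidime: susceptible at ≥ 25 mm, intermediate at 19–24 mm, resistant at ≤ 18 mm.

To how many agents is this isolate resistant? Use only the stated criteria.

Cefazolin 27 mm: ≥ 27 mm → S
Chloramphenicol 23 mm: ≤ 23 mm → R
Ceftazidime (22 mm) in 19–24 mm — Intermediate
Amikacin 12 mm: ≤ 12 mm — R
Piperacillin-tazobactam (17 mm) in 13–17 mm — I
Resistant: 2

2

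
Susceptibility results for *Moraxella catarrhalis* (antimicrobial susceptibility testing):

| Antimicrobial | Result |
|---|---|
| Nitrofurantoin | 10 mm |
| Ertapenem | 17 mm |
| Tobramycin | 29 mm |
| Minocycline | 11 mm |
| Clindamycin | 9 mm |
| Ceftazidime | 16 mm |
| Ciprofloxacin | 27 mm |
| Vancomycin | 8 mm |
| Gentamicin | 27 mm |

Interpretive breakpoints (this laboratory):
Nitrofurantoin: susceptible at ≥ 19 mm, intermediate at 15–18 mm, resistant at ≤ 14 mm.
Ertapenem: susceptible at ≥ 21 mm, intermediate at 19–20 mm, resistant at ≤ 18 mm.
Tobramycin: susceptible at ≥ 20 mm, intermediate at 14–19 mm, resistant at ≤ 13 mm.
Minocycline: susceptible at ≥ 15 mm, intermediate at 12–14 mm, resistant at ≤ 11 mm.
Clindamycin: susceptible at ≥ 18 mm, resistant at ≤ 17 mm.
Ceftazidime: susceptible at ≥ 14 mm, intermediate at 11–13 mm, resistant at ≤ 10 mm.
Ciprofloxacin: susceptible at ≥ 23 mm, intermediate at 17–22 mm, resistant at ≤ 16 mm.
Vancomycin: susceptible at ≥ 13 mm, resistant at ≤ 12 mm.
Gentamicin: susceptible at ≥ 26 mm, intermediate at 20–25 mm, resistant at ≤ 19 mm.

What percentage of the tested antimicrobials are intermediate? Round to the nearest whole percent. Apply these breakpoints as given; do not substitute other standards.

Nitrofurantoin 10 mm: ≤ 14 mm → Resistant
Ertapenem (17 mm) ≤ 18 mm → resistant
Tobramycin: 29 mm is ≥ 20 mm ⇒ S
Minocycline 11 mm: ≤ 11 mm → Resistant
Clindamycin 9 mm: ≤ 17 mm ⇒ resistant
Ceftazidime 16 mm: ≥ 14 mm → Susceptible
Ciprofloxacin 27 mm: ≥ 23 mm — susceptible
Vancomycin 8 mm: ≤ 12 mm ⇒ resistant
Gentamicin 27 mm: ≥ 26 mm ⇒ Susceptible
Intermediate: 0/9

0%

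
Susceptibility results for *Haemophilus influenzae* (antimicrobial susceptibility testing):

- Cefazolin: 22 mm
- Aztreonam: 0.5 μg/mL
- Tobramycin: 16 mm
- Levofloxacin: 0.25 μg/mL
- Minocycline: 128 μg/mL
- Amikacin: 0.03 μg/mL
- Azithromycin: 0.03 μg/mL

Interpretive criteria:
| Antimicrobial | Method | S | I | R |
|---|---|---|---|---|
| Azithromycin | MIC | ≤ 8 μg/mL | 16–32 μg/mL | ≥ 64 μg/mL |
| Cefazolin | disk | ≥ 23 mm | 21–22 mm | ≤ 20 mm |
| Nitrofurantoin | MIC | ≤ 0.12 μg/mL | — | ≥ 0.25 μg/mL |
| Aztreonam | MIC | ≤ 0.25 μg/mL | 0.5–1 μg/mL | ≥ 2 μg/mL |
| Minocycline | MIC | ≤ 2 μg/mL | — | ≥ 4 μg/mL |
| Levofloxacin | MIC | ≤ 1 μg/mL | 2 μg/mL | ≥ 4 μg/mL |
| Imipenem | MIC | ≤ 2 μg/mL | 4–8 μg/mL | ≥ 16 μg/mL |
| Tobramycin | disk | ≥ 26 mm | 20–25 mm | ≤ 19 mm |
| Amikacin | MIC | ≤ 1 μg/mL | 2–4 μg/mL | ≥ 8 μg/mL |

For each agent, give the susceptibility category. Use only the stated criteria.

Cefazolin 22 mm: in 21–22 mm → Intermediate
Aztreonam: 0.5 μg/mL is in 0.5–1 μg/mL — intermediate
Tobramycin: 16 mm is ≤ 19 mm → R
Levofloxacin: 0.25 μg/mL is ≤ 1 μg/mL → S
Minocycline (128 μg/mL) ≥ 4 μg/mL ⇒ resistant
Amikacin: 0.03 μg/mL is ≤ 1 μg/mL ⇒ S
Azithromycin 0.03 μg/mL: ≤ 8 μg/mL — S

I, I, R, S, R, S, S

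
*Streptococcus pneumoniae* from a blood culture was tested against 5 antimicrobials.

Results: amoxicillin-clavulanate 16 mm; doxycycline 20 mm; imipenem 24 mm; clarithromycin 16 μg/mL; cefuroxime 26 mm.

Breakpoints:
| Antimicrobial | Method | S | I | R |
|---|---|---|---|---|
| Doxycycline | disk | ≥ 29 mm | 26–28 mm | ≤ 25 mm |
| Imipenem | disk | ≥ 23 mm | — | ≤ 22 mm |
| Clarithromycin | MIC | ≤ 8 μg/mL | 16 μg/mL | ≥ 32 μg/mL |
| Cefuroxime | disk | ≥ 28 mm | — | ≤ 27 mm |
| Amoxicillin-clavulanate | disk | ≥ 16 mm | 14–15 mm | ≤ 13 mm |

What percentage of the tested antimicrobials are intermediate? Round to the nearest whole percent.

Amoxicillin-clavulanate 16 mm: ≥ 16 mm ⇒ susceptible
Doxycycline 20 mm: ≤ 25 mm ⇒ R
Imipenem: 24 mm is ≥ 23 mm → susceptible
Clarithromycin: 16 μg/mL is = 16 μg/mL ⇒ I
Cefuroxime (26 mm) ≤ 27 mm → Resistant
Intermediate: 1/5

20%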